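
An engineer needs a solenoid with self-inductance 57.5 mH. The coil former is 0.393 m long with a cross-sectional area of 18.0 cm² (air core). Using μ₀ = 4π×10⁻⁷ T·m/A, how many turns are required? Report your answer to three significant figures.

N ≈ 3160 turns

A = 18.0 cm² = 1.800×10^-3 m².
From L = μ₀N²A/ℓ, N = √(Lℓ / (μ₀A)).
N = √[(5.750×10^-2)(0.393) / ((4π×10⁻⁷)×1.800×10^-3)] = √(9.990×10^6) ≈ 3160.7.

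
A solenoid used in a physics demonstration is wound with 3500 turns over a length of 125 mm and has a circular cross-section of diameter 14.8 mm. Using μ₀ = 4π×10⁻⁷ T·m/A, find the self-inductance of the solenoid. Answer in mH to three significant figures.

L ≈ 21.2 mH

A = π(d/2)² = π(7.400×10^-3 m)² = 1.720×10^-4 m².
For a long solenoid, L = μ₀N²A/ℓ.
L = (4π×10⁻⁷)(3500)²(1.720×10^-4)/(0.125 m) = 2.119×10^-2 H.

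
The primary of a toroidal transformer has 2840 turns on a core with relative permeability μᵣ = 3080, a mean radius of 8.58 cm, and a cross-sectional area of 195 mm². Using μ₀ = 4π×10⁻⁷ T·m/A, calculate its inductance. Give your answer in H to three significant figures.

For a thin toroid, L = μ₀μᵣN²A/(2πR).
L = (4π×10⁻⁷)(3080)(2840)²(1.950×10^-4) / (2π×8.580×10^-2 m) = 11.29 H.

L ≈ 11.3 H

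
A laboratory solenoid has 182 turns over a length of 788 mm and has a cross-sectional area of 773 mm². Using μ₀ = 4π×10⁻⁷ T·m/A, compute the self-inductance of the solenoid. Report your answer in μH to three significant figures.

L ≈ 40.8 μH

A = 773 mm² = 7.730×10^-4 m².
For a long solenoid, L = μ₀N²A/ℓ.
L = (4π×10⁻⁷)(182)²(7.730×10^-4)/(0.788 m) = 4.083×10^-5 H.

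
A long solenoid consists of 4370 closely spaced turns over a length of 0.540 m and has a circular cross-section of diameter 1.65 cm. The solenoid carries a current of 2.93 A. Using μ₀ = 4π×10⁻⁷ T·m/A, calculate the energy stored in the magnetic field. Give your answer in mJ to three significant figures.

U ≈ 40.8 mJ

A = π(d/2)² = π(8.250×10^-3 m)² = 2.138×10^-4 m².
L = μ₀N²A/ℓ = (4π×10⁻⁷)(4370)²(2.138×10^-4)/(0.54) = 9.502×10^-3 H.
U = ½LI² = ½(9.502×10^-3)(2.93)² = 4.079×10^-2 J.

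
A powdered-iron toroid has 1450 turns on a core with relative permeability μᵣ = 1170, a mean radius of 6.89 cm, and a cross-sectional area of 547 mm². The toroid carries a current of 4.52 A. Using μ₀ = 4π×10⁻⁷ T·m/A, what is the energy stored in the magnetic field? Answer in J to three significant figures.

U ≈ 39.9 J

L = μ₀μᵣN²A/(2πR) = (4π×10⁻⁷)(1170)(1450)²(5.470×10^-4)/(2π×6.890×10^-2) = 3.906 H.
U = ½LI² = ½(3.906)(4.52)² = 39.9 J.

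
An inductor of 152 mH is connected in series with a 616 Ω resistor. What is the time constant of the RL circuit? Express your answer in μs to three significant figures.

τ ≈ 247 μs

τ = L/R = (0.152 H)/(616 Ω) = 2.468×10^-4 s.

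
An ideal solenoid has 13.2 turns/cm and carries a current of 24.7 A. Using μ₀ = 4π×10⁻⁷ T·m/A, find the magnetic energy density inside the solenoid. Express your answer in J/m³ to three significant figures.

B = μ₀nI = (4π×10⁻⁷)(1.320×10^3)(24.7) = 4.097×10^-2 T.
u = B²/(2μ₀) = (4.097×10^-2)²/(2×4π×10⁻⁷) = 667.9 J/m³.

u ≈ 668 J/m³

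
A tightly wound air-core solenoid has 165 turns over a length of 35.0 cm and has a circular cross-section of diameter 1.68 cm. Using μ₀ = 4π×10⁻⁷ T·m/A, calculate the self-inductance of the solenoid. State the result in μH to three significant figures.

L ≈ 21.7 μH

A = π(d/2)² = π(8.400×10^-3 m)² = 2.217×10^-4 m².
For a long solenoid, L = μ₀N²A/ℓ.
L = (4π×10⁻⁷)(165)²(2.217×10^-4)/(0.35 m) = 2.167×10^-5 H.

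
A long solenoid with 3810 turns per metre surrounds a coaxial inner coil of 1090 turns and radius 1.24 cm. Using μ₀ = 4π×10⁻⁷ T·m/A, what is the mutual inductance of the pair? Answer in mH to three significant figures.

M ≈ 2.52 mH

The outer solenoid produces a uniform field B₁ = μ₀n₁I₁ across the inner coil,
so the flux linkage is N₂Φ = N₂B₁A₂ = μ₀n₁N₂A₂·I₁, giving M = μ₀n₁N₂A₂.
A₂ = πr² = π(1.240×10^-2 m)² = 4.831×10^-4 m².
M = (4π×10⁻⁷)(3810)(1090)(4.831×10^-4) = 2.521×10^-3 H.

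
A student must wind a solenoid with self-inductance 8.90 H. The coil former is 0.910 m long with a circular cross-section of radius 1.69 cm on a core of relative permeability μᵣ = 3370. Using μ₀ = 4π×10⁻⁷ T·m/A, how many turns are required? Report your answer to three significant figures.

A = πr² = π(1.690×10^-2 m)² = 8.973×10^-4 m².
From L = μ₀μᵣN²A/ℓ, N = √(Lℓ / (μ₀μᵣA)).
N = √[(8.9)(0.91) / ((4π×10⁻⁷)(3370)×8.973×10^-4)] = √(2.131×10^6) ≈ 1459.9.

N ≈ 1460 turns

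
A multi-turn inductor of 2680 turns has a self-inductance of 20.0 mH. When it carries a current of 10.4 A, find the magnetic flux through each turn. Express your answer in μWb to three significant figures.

From L = NΦ_B/I, the flux per turn is Φ_B = LI/N.
Φ_B = (2.000×10^-2 H)(10.4 A)/2680 = 7.761×10^-5 Wb.

Φ_B ≈ 77.6 μWb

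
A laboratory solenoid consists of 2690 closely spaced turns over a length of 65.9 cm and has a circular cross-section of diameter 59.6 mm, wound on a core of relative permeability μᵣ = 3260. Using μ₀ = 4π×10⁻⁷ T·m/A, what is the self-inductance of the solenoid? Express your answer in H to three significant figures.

A = π(d/2)² = π(2.980×10^-2 m)² = 2.790×10^-3 m².
For a long solenoid, L = μ₀μᵣN²A/ℓ.
L = (4π×10⁻⁷)(3260)(2690)²(2.790×10^-3)/(0.659 m) = 125.496 H.

L ≈ 125 H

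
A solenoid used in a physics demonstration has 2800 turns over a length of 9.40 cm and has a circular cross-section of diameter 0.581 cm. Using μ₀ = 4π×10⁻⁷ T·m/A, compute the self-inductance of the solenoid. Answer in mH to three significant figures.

A = π(d/2)² = π(2.905×10^-3 m)² = 2.651×10^-5 m².
For a long solenoid, L = μ₀N²A/ℓ.
L = (4π×10⁻⁷)(2800)²(2.651×10^-5)/(9.400×10^-2 m) = 2.779×10^-3 H.

L ≈ 2.78 mH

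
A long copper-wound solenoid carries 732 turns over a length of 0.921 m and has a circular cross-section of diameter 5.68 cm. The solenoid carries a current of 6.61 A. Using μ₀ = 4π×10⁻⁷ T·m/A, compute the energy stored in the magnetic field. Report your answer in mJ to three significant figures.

U ≈ 40.5 mJ

A = π(d/2)² = π(2.840×10^-2 m)² = 2.534×10^-3 m².
L = μ₀N²A/ℓ = (4π×10⁻⁷)(732)²(2.534×10^-3)/(0.921) = 1.853×10^-3 H.
U = ½LI² = ½(1.853×10^-3)(6.61)² = 4.047×10^-2 J.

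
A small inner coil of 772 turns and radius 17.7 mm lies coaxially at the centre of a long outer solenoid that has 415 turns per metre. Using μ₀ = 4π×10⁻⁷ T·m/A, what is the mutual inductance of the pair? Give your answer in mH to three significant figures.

The outer solenoid produces a uniform field B₁ = μ₀n₁I₁ across the inner coil,
so the flux linkage is N₂Φ = N₂B₁A₂ = μ₀n₁N₂A₂·I₁, giving M = μ₀n₁N₂A₂.
A₂ = πr² = π(1.770×10^-2 m)² = 9.842×10^-4 m².
M = (4π×10⁻⁷)(415)(772)(9.842×10^-4) = 3.963×10^-4 H.

M ≈ 0.396 mH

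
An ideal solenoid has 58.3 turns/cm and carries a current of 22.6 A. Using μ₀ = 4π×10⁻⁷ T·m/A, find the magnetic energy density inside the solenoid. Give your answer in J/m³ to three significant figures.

B = μ₀nI = (4π×10⁻⁷)(5.830×10^3)(22.6) = 0.1656 T.
u = B²/(2μ₀) = (0.1656)²/(2×4π×10⁻⁷) = 1.091×10^4 J/m³.

u ≈ 10900 J/m³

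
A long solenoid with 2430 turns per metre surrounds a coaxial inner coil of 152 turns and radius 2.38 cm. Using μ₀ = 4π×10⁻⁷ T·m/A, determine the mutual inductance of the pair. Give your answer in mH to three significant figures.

M ≈ 0.826 mH

The outer solenoid produces a uniform field B₁ = μ₀n₁I₁ across the inner coil,
so the flux linkage is N₂Φ = N₂B₁A₂ = μ₀n₁N₂A₂·I₁, giving M = μ₀n₁N₂A₂.
A₂ = πr² = π(2.380×10^-2 m)² = 1.780×10^-3 m².
M = (4π×10⁻⁷)(2430)(152)(1.780×10^-3) = 8.260×10^-4 H.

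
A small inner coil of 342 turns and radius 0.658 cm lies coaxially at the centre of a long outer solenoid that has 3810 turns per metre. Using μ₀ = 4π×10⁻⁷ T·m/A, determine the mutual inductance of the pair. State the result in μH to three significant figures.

M ≈ 223 μH

The outer solenoid produces a uniform field B₁ = μ₀n₁I₁ across the inner coil,
so the flux linkage is N₂Φ = N₂B₁A₂ = μ₀n₁N₂A₂·I₁, giving M = μ₀n₁N₂A₂.
A₂ = πr² = π(6.580×10^-3 m)² = 1.360×10^-4 m².
M = (4π×10⁻⁷)(3810)(342)(1.360×10^-4) = 2.227×10^-4 H.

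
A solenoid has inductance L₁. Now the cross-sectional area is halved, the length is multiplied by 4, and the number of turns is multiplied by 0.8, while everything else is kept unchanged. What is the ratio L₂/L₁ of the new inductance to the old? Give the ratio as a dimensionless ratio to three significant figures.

L₂/L₁ = 0.0800

For a solenoid, L ∝ μᵣN²A/ℓ.
L₂/L₁ = (0.5) × (4)^-1 × (0.8)^2 = 0.0800.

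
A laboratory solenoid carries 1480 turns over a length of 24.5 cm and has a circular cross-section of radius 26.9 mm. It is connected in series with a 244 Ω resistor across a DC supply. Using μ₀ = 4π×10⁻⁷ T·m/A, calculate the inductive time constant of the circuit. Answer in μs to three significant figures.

A = πr² = π(2.690×10^-2 m)² = 2.273×10^-3 m².
L = μ₀N²A/ℓ = (4π×10⁻⁷)(1480)²(2.273×10^-3)/(0.245) = 2.554×10^-2 H.
τ = L/R = (2.554×10^-2)/(244) = 1.047×10^-4 s.

τ ≈ 105 μs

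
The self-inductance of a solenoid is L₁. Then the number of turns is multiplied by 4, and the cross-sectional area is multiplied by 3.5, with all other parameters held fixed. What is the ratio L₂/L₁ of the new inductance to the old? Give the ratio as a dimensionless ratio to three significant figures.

L₂/L₁ = 56.0

For a solenoid, L ∝ μᵣN²A/ℓ.
L₂/L₁ = (4)^2 × (3.5) = 56.0.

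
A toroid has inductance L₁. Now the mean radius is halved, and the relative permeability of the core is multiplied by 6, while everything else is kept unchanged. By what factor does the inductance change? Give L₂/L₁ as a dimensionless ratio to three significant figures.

For a toroid, L ∝ μᵣN²A/R.
L₂/L₁ = (0.5)^-1 × (6) = 12.0.

L₂/L₁ = 12.0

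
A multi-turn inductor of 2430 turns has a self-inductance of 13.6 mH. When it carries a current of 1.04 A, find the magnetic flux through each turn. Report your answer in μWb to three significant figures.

Φ_B ≈ 5.82 μWb

From L = NΦ_B/I, the flux per turn is Φ_B = LI/N.
Φ_B = (1.360×10^-2 H)(1.04 A)/2430 = 5.821×10^-6 Wb.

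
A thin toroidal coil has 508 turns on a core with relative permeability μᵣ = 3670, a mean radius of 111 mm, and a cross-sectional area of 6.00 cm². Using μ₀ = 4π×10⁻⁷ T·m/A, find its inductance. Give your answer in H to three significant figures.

L ≈ 1.02 H

For a thin toroid, L = μ₀μᵣN²A/(2πR).
L = (4π×10⁻⁷)(3670)(508)²(6.000×10^-4) / (2π×0.111 m) = 1.024 H.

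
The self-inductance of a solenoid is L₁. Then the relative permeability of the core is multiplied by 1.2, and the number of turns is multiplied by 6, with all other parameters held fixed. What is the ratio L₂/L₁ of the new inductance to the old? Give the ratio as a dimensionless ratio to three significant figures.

L₂/L₁ = 43.2

For a solenoid, L ∝ μᵣN²A/ℓ.
L₂/L₁ = (1.2) × (6)^2 = 43.2.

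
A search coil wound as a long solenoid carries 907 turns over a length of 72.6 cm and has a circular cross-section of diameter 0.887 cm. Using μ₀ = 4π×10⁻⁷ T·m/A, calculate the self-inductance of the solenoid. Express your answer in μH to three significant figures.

A = π(d/2)² = π(4.435×10^-3 m)² = 6.179×10^-5 m².
For a long solenoid, L = μ₀N²A/ℓ.
L = (4π×10⁻⁷)(907)²(6.179×10^-5)/(0.726 m) = 8.799×10^-5 H.

L ≈ 88.0 μH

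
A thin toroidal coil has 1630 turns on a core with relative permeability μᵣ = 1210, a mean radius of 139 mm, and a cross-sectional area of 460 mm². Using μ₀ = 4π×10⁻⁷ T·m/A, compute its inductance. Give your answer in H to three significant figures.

L ≈ 2.13 H

For a thin toroid, L = μ₀μᵣN²A/(2πR).
L = (4π×10⁻⁷)(1210)(1630)²(4.600×10^-4) / (2π×0.139 m) = 2.128 H.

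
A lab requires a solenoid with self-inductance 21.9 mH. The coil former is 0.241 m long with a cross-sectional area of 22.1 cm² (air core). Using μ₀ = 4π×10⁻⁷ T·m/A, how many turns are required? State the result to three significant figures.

A = 22.1 cm² = 2.210×10^-3 m².
From L = μ₀N²A/ℓ, N = √(Lℓ / (μ₀A)).
N = √[(2.190×10^-2)(0.241) / ((4π×10⁻⁷)×2.210×10^-3)] = √(1.900×10^6) ≈ 1378.6.

N ≈ 1380 turns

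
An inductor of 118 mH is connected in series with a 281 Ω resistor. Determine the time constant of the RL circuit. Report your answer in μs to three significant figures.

τ = L/R = (0.118 H)/(281 Ω) = 4.199×10^-4 s.

τ ≈ 420 μs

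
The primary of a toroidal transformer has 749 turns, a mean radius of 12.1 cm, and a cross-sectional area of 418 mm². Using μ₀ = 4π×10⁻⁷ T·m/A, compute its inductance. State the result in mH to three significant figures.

L ≈ 0.388 mH

For a thin toroid, L = μ₀N²A/(2πR).
L = (4π×10⁻⁷)(749)²(4.180×10^-4) / (2π×0.121 m) = 3.876×10^-4 H.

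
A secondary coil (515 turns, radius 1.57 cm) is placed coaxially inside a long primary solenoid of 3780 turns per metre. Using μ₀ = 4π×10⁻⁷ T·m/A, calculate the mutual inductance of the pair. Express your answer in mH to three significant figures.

The outer solenoid produces a uniform field B₁ = μ₀n₁I₁ across the inner coil,
so the flux linkage is N₂Φ = N₂B₁A₂ = μ₀n₁N₂A₂·I₁, giving M = μ₀n₁N₂A₂.
A₂ = πr² = π(1.570×10^-2 m)² = 7.744×10^-4 m².
M = (4π×10⁻⁷)(3780)(515)(7.744×10^-4) = 1.894×10^-3 H.

M ≈ 1.89 mH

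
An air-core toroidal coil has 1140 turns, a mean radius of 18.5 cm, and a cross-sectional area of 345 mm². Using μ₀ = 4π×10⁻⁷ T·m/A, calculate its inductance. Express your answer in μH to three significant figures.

For a thin toroid, L = μ₀N²A/(2πR).
L = (4π×10⁻⁷)(1140)²(3.450×10^-4) / (2π×0.185 m) = 4.847×10^-4 H.

L ≈ 485 μH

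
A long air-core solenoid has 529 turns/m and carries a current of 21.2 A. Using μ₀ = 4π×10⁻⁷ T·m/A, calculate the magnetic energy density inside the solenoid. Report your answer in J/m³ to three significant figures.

u ≈ 79.0 J/m³

B = μ₀nI = (4π×10⁻⁷)(529)(21.2) = 1.409×10^-2 T.
u = B²/(2μ₀) = (1.409×10^-2)²/(2×4π×10⁻⁷) = 79.02 J/m³.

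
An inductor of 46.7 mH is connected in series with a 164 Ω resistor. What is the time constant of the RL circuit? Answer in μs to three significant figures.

τ ≈ 285 μs

τ = L/R = (4.670×10^-2 H)/(164 Ω) = 2.848×10^-4 s.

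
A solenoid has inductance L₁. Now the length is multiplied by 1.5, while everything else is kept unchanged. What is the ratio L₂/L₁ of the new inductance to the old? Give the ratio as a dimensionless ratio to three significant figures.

For a solenoid, L ∝ μᵣN²A/ℓ.
L₂/L₁ = (1.5)^-1 = 0.667.

L₂/L₁ = 0.667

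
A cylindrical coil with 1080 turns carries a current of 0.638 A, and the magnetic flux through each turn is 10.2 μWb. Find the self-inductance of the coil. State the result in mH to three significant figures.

Self-inductance is defined by L = NΦ_B/I (flux linkage over current).
L = (1080)(1.020×10^-5 Wb)/(0.638 A) = 1.727×10^-2 H.

L ≈ 17.3 mH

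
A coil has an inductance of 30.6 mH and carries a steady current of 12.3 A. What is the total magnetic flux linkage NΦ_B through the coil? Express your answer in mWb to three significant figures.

From L = NΦ_B/I, the flux linkage is NΦ_B = LI.
NΦ_B = (3.060×10^-2 H)(12.3 A) = 0.3764 Wb.

NΦ_B ≈ 376 mWb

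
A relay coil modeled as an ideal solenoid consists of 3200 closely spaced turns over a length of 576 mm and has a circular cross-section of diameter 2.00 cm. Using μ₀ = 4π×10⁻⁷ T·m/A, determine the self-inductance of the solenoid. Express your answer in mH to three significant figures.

A = π(d/2)² = π(1.000×10^-2 m)² = 3.142×10^-4 m².
For a long solenoid, L = μ₀N²A/ℓ.
L = (4π×10⁻⁷)(3200)²(3.142×10^-4)/(0.576 m) = 7.018×10^-3 H.

L ≈ 7.02 mH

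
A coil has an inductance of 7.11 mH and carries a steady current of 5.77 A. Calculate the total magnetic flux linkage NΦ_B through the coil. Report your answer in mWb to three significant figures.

NΦ_B ≈ 41.0 mWb

From L = NΦ_B/I, the flux linkage is NΦ_B = LI.
NΦ_B = (7.110×10^-3 H)(5.77 A) = 4.102×10^-2 Wb.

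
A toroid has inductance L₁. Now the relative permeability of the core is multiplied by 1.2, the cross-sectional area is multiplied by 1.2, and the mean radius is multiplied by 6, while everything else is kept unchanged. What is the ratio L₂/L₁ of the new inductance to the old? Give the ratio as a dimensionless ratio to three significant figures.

L₂/L₁ = 0.240

For a toroid, L ∝ μᵣN²A/R.
L₂/L₁ = (1.2) × (1.2) × (6)^-1 = 0.240.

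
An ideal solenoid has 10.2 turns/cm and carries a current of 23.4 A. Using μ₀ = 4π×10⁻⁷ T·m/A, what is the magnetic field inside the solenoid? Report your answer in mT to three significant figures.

Inside a long solenoid, B = μ₀nI.
B = (4π×10⁻⁷)(1.020×10^3 m⁻¹)(23.4 A) = 2.999×10^-2 T.

B ≈ 30.0 mT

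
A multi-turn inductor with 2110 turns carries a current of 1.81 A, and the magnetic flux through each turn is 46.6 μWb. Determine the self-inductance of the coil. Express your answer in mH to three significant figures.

Self-inductance is defined by L = NΦ_B/I (flux linkage over current).
L = (2110)(4.660×10^-5 Wb)/(1.81 A) = 5.432×10^-2 H.

L ≈ 54.3 mH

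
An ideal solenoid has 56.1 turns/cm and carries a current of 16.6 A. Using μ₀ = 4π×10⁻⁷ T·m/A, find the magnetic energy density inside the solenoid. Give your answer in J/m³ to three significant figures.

u ≈ 5450 J/m³

B = μ₀nI = (4π×10⁻⁷)(5.610×10^3)(16.6) = 0.117 T.
u = B²/(2μ₀) = (0.117)²/(2×4π×10⁻⁷) = 5.449×10^3 J/m³.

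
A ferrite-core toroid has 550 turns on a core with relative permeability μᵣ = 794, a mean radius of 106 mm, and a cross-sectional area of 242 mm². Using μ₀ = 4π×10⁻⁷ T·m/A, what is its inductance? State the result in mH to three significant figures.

For a thin toroid, L = μ₀μᵣN²A/(2πR).
L = (4π×10⁻⁷)(794)(550)²(2.420×10^-4) / (2π×0.106 m) = 0.1097 H.

L ≈ 110 mH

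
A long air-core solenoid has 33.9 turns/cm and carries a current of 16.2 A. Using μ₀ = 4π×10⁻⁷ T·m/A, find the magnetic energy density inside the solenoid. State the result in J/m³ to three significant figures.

B = μ₀nI = (4π×10⁻⁷)(3.390×10^3)(16.2) = 6.901×10^-2 T.
u = B²/(2μ₀) = (6.901×10^-2)²/(2×4π×10⁻⁷) = 1.895×10^3 J/m³.

u ≈ 1900 J/m³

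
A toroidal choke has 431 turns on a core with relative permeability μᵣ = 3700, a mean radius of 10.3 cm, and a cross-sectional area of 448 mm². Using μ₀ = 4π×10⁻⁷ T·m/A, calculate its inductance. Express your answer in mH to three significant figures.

L ≈ 598 mH

For a thin toroid, L = μ₀μᵣN²A/(2πR).
L = (4π×10⁻⁷)(3700)(431)²(4.480×10^-4) / (2π×0.103 m) = 0.5979 H.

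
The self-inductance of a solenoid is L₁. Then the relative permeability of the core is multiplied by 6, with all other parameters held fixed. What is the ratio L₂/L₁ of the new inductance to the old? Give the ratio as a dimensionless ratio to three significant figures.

For a solenoid, L ∝ μᵣN²A/ℓ.
L₂/L₁ = (6) = 6.00.

L₂/L₁ = 6.00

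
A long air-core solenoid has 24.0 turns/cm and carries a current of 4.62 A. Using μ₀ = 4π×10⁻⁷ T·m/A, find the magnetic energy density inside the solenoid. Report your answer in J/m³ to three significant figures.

u ≈ 77.2 J/m³

B = μ₀nI = (4π×10⁻⁷)(2.400×10^3)(4.62) = 1.393×10^-2 T.
u = B²/(2μ₀) = (1.393×10^-2)²/(2×4π×10⁻⁷) = 77.248 J/m³.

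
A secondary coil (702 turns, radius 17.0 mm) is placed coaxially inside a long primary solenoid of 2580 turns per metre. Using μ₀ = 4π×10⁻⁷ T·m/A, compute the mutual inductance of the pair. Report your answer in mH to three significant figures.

M ≈ 2.07 mH

The outer solenoid produces a uniform field B₁ = μ₀n₁I₁ across the inner coil,
so the flux linkage is N₂Φ = N₂B₁A₂ = μ₀n₁N₂A₂·I₁, giving M = μ₀n₁N₂A₂.
A₂ = πr² = π(1.700×10^-2 m)² = 9.079×10^-4 m².
M = (4π×10⁻⁷)(2580)(702)(9.079×10^-4) = 2.066×10^-3 H.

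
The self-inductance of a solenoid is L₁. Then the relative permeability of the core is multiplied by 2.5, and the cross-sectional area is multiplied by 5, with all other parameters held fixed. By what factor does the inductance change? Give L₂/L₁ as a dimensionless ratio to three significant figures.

For a solenoid, L ∝ μᵣN²A/ℓ.
L₂/L₁ = (2.5) × (5) = 12.5.

L₂/L₁ = 12.5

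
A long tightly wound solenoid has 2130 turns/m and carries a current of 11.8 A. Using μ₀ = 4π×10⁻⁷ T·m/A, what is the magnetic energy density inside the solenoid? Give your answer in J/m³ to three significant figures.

B = μ₀nI = (4π×10⁻⁷)(2.130×10^3)(11.8) = 3.158×10^-2 T.
u = B²/(2μ₀) = (3.158×10^-2)²/(2×4π×10⁻⁷) = 396.9 J/m³.

u ≈ 397 J/m³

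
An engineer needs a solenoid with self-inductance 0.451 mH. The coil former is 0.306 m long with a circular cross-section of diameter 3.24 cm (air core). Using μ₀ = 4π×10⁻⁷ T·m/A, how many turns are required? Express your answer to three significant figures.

N ≈ 365 turns

A = π(d/2)² = π(1.620×10^-2 m)² = 8.2448×10^-4 m².
From L = μ₀N²A/ℓ, N = √(Lℓ / (μ₀A)).
N = √[(4.510×10^-4)(0.306) / ((4π×10⁻⁷)×8.2448×10^-4)] = √(1.332×10^5) ≈ 365.0.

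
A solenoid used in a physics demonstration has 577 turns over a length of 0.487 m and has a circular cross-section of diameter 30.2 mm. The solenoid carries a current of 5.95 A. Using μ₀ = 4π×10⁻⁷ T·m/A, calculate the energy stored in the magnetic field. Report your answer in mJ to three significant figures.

U ≈ 10.9 mJ

A = π(d/2)² = π(1.510×10^-2 m)² = 7.163×10^-4 m².
L = μ₀N²A/ℓ = (4π×10⁻⁷)(577)²(7.163×10^-4)/(0.487) = 6.154×10^-4 H.
U = ½LI² = ½(6.154×10^-4)(5.95)² = 1.089×10^-2 J.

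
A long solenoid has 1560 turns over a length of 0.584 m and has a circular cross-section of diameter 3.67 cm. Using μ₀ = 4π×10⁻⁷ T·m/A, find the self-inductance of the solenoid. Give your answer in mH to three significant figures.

A = π(d/2)² = π(1.835×10^-2 m)² = 1.058×10^-3 m².
For a long solenoid, L = μ₀N²A/ℓ.
L = (4π×10⁻⁷)(1560)²(1.058×10^-3)/(0.584 m) = 5.539×10^-3 H.

L ≈ 5.54 mH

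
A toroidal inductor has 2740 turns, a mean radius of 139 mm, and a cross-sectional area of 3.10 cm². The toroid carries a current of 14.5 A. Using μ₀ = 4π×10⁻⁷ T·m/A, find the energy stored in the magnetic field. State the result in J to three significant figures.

L = μ₀N²A/(2πR) = (4π×10⁻⁷)(2740)²(3.100×10^-4)/(2π×0.139) = 3.349×10^-3 H.
U = ½LI² = ½(3.349×10^-3)(14.5)² = 0.352 J.

U ≈ 0.352 J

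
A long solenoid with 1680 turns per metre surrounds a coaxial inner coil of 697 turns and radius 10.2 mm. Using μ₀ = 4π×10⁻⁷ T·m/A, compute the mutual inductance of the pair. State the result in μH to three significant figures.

The outer solenoid produces a uniform field B₁ = μ₀n₁I₁ across the inner coil,
so the flux linkage is N₂Φ = N₂B₁A₂ = μ₀n₁N₂A₂·I₁, giving M = μ₀n₁N₂A₂.
A₂ = πr² = π(1.020×10^-2 m)² = 3.269×10^-4 m².
M = (4π×10⁻⁷)(1680)(697)(3.269×10^-4) = 4.810×10^-4 H.

M ≈ 481 μH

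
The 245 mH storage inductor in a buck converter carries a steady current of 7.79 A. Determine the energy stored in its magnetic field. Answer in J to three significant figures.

Stored magnetic energy: U = ½LI².
U = ½(0.245 H)(7.79 A)² = 7.434 J.

U ≈ 7.43 J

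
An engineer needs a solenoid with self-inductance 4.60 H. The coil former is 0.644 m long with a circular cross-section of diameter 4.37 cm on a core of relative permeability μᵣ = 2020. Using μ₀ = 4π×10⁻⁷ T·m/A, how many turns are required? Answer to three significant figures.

N ≈ 882 turns

A = π(d/2)² = π(2.185×10^-2 m)² = 1.500×10^-3 m².
From L = μ₀μᵣN²A/ℓ, N = √(Lℓ / (μ₀μᵣA)).
N = √[(4.6)(0.644) / ((4π×10⁻⁷)(2020)×1.500×10^-3)] = √(7.781×10^5) ≈ 882.1.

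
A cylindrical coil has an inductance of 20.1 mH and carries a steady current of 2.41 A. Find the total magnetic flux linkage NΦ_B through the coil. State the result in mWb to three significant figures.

From L = NΦ_B/I, the flux linkage is NΦ_B = LI.
NΦ_B = (2.010×10^-2 H)(2.41 A) = 4.844×10^-2 Wb.

NΦ_B ≈ 48.4 mWb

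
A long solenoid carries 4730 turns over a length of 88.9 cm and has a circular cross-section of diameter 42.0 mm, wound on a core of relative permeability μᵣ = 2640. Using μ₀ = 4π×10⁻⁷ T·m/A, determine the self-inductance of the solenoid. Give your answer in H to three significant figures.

L ≈ 116 H

A = π(d/2)² = π(2.100×10^-2 m)² = 1.385×10^-3 m².
For a long solenoid, L = μ₀μᵣN²A/ℓ.
L = (4π×10⁻⁷)(2640)(4730)²(1.385×10^-3)/(0.889 m) = 115.7 H.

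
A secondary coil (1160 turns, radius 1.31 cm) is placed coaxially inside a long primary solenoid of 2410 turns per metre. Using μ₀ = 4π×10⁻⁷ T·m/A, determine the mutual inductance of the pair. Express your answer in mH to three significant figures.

The outer solenoid produces a uniform field B₁ = μ₀n₁I₁ across the inner coil,
so the flux linkage is N₂Φ = N₂B₁A₂ = μ₀n₁N₂A₂·I₁, giving M = μ₀n₁N₂A₂.
A₂ = πr² = π(1.310×10^-2 m)² = 5.391×10^-4 m².
M = (4π×10⁻⁷)(2410)(1160)(5.391×10^-4) = 1.894×10^-3 H.

M ≈ 1.89 mH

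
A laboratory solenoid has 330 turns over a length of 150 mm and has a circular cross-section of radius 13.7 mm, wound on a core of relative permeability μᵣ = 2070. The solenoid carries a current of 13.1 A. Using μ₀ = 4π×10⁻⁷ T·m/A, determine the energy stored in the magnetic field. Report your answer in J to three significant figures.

U ≈ 95.5 J

A = πr² = π(1.370×10^-2 m)² = 5.896×10^-4 m².
L = μ₀μᵣN²A/ℓ = (4π×10⁻⁷)(2070)(330)²(5.896×10^-4)/(0.15) = 1.114 H.
U = ½LI² = ½(1.114)(13.1)² = 95.548 J.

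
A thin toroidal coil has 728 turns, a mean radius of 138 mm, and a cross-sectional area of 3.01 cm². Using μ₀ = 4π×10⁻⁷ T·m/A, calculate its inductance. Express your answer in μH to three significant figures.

For a thin toroid, L = μ₀N²A/(2πR).
L = (4π×10⁻⁷)(728)²(3.010×10^-4) / (2π×0.138 m) = 2.312×10^-4 H.

L ≈ 231 μH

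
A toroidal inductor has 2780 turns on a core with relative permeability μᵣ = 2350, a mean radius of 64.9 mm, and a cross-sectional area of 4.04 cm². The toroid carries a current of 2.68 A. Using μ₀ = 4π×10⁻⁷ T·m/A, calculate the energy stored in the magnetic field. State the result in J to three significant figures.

U ≈ 81.2 J

L = μ₀μᵣN²A/(2πR) = (4π×10⁻⁷)(2350)(2780)²(4.040×10^-4)/(2π×6.490×10^-2) = 22.61 H.
U = ½LI² = ½(22.61)(2.68)² = 81.2 J.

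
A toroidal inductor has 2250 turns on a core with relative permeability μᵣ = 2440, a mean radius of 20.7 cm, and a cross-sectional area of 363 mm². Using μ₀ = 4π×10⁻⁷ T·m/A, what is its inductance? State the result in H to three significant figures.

For a thin toroid, L = μ₀μᵣN²A/(2πR).
L = (4π×10⁻⁷)(2440)(2250)²(3.630×10^-4) / (2π×0.207 m) = 4.332 H.

L ≈ 4.33 H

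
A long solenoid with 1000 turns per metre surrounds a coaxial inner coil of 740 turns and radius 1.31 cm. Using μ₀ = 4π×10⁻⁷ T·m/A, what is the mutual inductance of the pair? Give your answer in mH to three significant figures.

M ≈ 0.501 mH

The outer solenoid produces a uniform field B₁ = μ₀n₁I₁ across the inner coil,
so the flux linkage is N₂Φ = N₂B₁A₂ = μ₀n₁N₂A₂·I₁, giving M = μ₀n₁N₂A₂.
A₂ = πr² = π(1.310×10^-2 m)² = 5.391×10^-4 m².
M = (4π×10⁻⁷)(1000)(740)(5.391×10^-4) = 5.013×10^-4 H.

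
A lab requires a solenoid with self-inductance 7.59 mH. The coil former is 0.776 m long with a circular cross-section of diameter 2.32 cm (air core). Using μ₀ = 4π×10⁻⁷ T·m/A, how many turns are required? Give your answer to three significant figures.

N ≈ 3330 turns

A = π(d/2)² = π(1.160×10^-2 m)² = 4.227×10^-4 m².
From L = μ₀N²A/ℓ, N = √(Lℓ / (μ₀A)).
N = √[(7.590×10^-3)(0.776) / ((4π×10⁻⁷)×4.227×10^-4)] = √(1.109×10^7) ≈ 3329.8.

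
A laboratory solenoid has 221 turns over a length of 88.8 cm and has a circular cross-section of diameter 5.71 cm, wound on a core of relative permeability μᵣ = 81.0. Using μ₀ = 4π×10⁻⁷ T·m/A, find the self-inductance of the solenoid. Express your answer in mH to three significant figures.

L ≈ 14.3 mH

A = π(d/2)² = π(2.855×10^-2 m)² = 2.561×10^-3 m².
For a long solenoid, L = μ₀μᵣN²A/ℓ.
L = (4π×10⁻⁷)(81.0)(221)²(2.561×10^-3)/(0.888 m) = 1.434×10^-2 H.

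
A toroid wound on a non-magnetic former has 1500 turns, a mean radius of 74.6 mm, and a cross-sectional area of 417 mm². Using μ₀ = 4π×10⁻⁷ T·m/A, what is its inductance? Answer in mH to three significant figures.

L ≈ 2.52 mH

For a thin toroid, L = μ₀N²A/(2πR).
L = (4π×10⁻⁷)(1500)²(4.170×10^-4) / (2π×7.460×10^-2 m) = 2.515×10^-3 H.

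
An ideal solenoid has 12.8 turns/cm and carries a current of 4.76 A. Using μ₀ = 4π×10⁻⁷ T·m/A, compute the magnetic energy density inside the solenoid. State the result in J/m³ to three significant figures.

u ≈ 23.3 J/m³

B = μ₀nI = (4π×10⁻⁷)(1.280×10^3)(4.76) = 7.656×10^-3 T.
u = B²/(2μ₀) = (7.656×10^-3)²/(2×4π×10⁻⁷) = 23.32 J/m³.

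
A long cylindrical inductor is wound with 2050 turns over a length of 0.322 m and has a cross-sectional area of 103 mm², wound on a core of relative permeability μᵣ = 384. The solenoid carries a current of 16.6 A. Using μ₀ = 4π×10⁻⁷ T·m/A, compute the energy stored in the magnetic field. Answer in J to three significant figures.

A = 103 mm² = 1.030×10^-4 m².
L = μ₀μᵣN²A/ℓ = (4π×10⁻⁷)(384)(2050)²(1.030×10^-4)/(0.322) = 0.6487 H.
U = ½LI² = ½(0.6487)(16.6)² = 89.38 J.

U ≈ 89.4 J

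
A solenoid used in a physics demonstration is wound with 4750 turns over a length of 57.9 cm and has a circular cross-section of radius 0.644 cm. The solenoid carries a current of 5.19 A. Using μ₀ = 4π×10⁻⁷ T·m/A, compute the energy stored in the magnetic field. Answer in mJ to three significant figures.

A = πr² = π(6.440×10^-3 m)² = 1.303×10^-4 m².
L = μ₀N²A/ℓ = (4π×10⁻⁷)(4750)²(1.303×10^-4)/(0.579) = 6.380×10^-3 H.
U = ½LI² = ½(6.380×10^-3)(5.19)² = 8.593×10^-2 J.

U ≈ 85.9 mJ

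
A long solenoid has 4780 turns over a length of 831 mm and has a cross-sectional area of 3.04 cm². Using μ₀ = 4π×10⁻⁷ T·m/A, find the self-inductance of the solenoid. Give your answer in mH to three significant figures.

L ≈ 10.5 mH

A = 3.04 cm² = 3.040×10^-4 m².
For a long solenoid, L = μ₀N²A/ℓ.
L = (4π×10⁻⁷)(4780)²(3.040×10^-4)/(0.831 m) = 1.050×10^-2 H.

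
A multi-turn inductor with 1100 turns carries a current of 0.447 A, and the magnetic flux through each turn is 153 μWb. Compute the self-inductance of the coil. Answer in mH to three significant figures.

Self-inductance is defined by L = NΦ_B/I (flux linkage over current).
L = (1100)(1.530×10^-4 Wb)/(0.447 A) = 0.3765 H.

L ≈ 377 mH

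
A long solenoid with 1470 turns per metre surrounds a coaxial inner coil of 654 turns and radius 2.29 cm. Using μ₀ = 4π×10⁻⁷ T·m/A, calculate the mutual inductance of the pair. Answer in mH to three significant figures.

The outer solenoid produces a uniform field B₁ = μ₀n₁I₁ across the inner coil,
so the flux linkage is N₂Φ = N₂B₁A₂ = μ₀n₁N₂A₂·I₁, giving M = μ₀n₁N₂A₂.
A₂ = πr² = π(2.290×10^-2 m)² = 1.647×10^-3 m².
M = (4π×10⁻⁷)(1470)(654)(1.647×10^-3) = 1.990×10^-3 H.

M ≈ 1.99 mH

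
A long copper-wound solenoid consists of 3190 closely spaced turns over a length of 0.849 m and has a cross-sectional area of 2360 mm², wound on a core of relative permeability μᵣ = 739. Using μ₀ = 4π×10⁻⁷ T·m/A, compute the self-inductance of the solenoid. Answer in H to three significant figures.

A = 2360 mm² = 2.360×10^-3 m².
For a long solenoid, L = μ₀μᵣN²A/ℓ.
L = (4π×10⁻⁷)(739)(3190)²(2.360×10^-3)/(0.849 m) = 26.27 H.

L ≈ 26.3 H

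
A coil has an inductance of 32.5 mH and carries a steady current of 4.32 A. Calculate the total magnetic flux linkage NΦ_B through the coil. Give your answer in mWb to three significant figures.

NΦ_B ≈ 140 mWb

From L = NΦ_B/I, the flux linkage is NΦ_B = LI.
NΦ_B = (3.250×10^-2 H)(4.32 A) = 0.1404 Wb.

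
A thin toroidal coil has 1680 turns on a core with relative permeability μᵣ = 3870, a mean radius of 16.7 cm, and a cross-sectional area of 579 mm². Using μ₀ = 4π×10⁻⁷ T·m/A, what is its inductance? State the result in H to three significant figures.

For a thin toroid, L = μ₀μᵣN²A/(2πR).
L = (4π×10⁻⁷)(3870)(1680)²(5.790×10^-4) / (2π×0.167 m) = 7.574 H.

L ≈ 7.57 H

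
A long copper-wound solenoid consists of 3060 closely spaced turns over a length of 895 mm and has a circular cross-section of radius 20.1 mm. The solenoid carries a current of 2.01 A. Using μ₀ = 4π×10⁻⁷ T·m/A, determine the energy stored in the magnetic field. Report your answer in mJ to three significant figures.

A = πr² = π(2.010×10^-2 m)² = 1.269×10^-3 m².
L = μ₀N²A/ℓ = (4π×10⁻⁷)(3060)²(1.269×10^-3)/(0.895) = 1.669×10^-2 H.
U = ½LI² = ½(1.669×10^-2)(2.01)² = 3.371×10^-2 J.

U ≈ 33.7 mJ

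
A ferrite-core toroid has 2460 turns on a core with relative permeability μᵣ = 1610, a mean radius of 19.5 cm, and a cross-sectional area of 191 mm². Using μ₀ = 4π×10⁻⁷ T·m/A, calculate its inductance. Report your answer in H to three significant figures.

L ≈ 1.91 H

For a thin toroid, L = μ₀μᵣN²A/(2πR).
L = (4π×10⁻⁷)(1610)(2460)²(1.910×10^-4) / (2π×0.195 m) = 1.909 H.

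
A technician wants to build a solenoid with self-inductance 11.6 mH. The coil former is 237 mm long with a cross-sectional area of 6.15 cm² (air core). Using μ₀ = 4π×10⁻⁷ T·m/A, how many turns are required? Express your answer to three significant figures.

N ≈ 1890 turns

A = 6.15 cm² = 6.150×10^-4 m².
From L = μ₀N²A/ℓ, N = √(Lℓ / (μ₀A)).
N = √[(1.160×10^-2)(0.237) / ((4π×10⁻⁷)×6.150×10^-4)] = √(3.557×10^6) ≈ 1886.1.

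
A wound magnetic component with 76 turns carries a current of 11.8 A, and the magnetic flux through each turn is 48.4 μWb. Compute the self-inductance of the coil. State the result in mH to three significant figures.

Self-inductance is defined by L = NΦ_B/I (flux linkage over current).
L = (76)(4.840×10^-5 Wb)/(11.8 A) = 3.117×10^-4 H.

L ≈ 0.312 mH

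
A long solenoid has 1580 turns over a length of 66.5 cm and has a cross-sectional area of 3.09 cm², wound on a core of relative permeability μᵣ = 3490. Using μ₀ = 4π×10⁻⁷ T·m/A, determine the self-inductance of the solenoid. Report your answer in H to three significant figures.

A = 3.09 cm² = 3.090×10^-4 m².
For a long solenoid, L = μ₀μᵣN²A/ℓ.
L = (4π×10⁻⁷)(3490)(1580)²(3.090×10^-4)/(0.665 m) = 5.087 H.

L ≈ 5.09 H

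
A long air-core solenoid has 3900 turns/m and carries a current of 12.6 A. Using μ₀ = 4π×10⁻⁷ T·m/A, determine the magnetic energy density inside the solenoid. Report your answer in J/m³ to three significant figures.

u ≈ 1520 J/m³

B = μ₀nI = (4π×10⁻⁷)(3.900×10^3)(12.6) = 6.175×10^-2 T.
u = B²/(2μ₀) = (6.175×10^-2)²/(2×4π×10⁻⁷) = 1.517×10^3 J/m³.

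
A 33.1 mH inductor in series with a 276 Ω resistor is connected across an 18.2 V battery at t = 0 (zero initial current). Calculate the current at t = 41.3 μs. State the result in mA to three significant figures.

τ = L/R = 3.310×10^-2/276 = 1.199×10^-4 s; final current I_∞ = ε/R = 18.2/276 = 6.594×10^-2 A.
I(t) = I_∞(1 − e^(−t/τ)) with t/τ = 0.344.
I = (6.594×10^-2)(1 − e^(−0.344)) = 1.921×10^-2 A.

I ≈ 19.2 mA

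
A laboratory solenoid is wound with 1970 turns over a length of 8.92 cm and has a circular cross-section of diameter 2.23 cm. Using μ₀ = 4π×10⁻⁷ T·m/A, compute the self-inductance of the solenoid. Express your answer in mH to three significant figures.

L ≈ 21.4 mH

A = π(d/2)² = π(1.115×10^-2 m)² = 3.906×10^-4 m².
For a long solenoid, L = μ₀N²A/ℓ.
L = (4π×10⁻⁷)(1970)²(3.906×10^-4)/(8.920×10^-2 m) = 2.135×10^-2 H.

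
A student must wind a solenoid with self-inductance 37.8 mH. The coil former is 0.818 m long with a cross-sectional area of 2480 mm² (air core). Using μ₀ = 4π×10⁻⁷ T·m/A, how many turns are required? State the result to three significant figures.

N ≈ 3150 turns

A = 2480 mm² = 2.480×10^-3 m².
From L = μ₀N²A/ℓ, N = √(Lℓ / (μ₀A)).
N = √[(3.780×10^-2)(0.818) / ((4π×10⁻⁷)×2.480×10^-3)] = √(9.922×10^6) ≈ 3149.9.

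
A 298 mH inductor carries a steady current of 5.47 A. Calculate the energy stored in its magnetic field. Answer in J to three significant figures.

Stored magnetic energy: U = ½LI².
U = ½(0.298 H)(5.47 A)² = 4.458 J.

U ≈ 4.46 J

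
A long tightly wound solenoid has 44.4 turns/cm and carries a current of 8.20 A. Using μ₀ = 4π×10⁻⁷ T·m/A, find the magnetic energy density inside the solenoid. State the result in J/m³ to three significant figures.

B = μ₀nI = (4π×10⁻⁷)(4.440×10^3)(8.20) = 4.575×10^-2 T.
u = B²/(2μ₀) = (4.575×10^-2)²/(2×4π×10⁻⁷) = 832.9 J/m³.

u ≈ 833 J/m³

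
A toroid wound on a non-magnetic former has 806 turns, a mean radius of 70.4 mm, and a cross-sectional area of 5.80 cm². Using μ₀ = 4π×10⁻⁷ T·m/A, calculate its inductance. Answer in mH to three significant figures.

L ≈ 1.07 mH

For a thin toroid, L = μ₀N²A/(2πR).
L = (4π×10⁻⁷)(806)²(5.800×10^-4) / (2π×7.040×10^-2 m) = 1.070×10^-3 H.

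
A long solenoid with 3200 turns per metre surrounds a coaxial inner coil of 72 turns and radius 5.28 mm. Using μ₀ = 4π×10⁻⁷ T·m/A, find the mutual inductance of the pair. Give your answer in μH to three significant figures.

The outer solenoid produces a uniform field B₁ = μ₀n₁I₁ across the inner coil,
so the flux linkage is N₂Φ = N₂B₁A₂ = μ₀n₁N₂A₂·I₁, giving M = μ₀n₁N₂A₂.
A₂ = πr² = π(5.280×10^-3 m)² = 8.758×10^-5 m².
M = (4π×10⁻⁷)(3200)(72)(8.758×10^-5) = 2.536×10^-5 H.

M ≈ 25.4 μH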